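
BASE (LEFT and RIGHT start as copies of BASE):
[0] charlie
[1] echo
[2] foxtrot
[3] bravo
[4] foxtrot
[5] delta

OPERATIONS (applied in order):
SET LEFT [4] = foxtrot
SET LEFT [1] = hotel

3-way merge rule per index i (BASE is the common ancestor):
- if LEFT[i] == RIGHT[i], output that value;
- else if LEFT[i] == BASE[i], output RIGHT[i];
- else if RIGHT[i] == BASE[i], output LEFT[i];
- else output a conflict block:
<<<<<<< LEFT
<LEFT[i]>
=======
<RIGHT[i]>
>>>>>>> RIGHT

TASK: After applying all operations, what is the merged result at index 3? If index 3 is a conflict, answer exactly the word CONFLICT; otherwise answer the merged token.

Answer: bravo

Derivation:
Final LEFT:  [charlie, hotel, foxtrot, bravo, foxtrot, delta]
Final RIGHT: [charlie, echo, foxtrot, bravo, foxtrot, delta]
i=0: L=charlie R=charlie -> agree -> charlie
i=1: L=hotel, R=echo=BASE -> take LEFT -> hotel
i=2: L=foxtrot R=foxtrot -> agree -> foxtrot
i=3: L=bravo R=bravo -> agree -> bravo
i=4: L=foxtrot R=foxtrot -> agree -> foxtrot
i=5: L=delta R=delta -> agree -> delta
Index 3 -> bravo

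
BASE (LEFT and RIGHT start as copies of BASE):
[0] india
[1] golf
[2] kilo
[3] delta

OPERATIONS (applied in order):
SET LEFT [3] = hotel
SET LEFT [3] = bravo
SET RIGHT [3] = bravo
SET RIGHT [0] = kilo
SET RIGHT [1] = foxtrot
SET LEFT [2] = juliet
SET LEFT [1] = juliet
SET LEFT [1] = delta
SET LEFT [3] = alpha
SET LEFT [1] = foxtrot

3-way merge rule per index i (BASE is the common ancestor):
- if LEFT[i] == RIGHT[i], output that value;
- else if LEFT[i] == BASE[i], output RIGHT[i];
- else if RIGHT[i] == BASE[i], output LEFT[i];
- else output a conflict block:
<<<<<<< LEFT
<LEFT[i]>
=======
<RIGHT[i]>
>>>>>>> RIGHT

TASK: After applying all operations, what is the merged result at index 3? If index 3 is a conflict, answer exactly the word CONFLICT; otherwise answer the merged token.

Answer: CONFLICT

Derivation:
Final LEFT:  [india, foxtrot, juliet, alpha]
Final RIGHT: [kilo, foxtrot, kilo, bravo]
i=0: L=india=BASE, R=kilo -> take RIGHT -> kilo
i=1: L=foxtrot R=foxtrot -> agree -> foxtrot
i=2: L=juliet, R=kilo=BASE -> take LEFT -> juliet
i=3: BASE=delta L=alpha R=bravo all differ -> CONFLICT
Index 3 -> CONFLICT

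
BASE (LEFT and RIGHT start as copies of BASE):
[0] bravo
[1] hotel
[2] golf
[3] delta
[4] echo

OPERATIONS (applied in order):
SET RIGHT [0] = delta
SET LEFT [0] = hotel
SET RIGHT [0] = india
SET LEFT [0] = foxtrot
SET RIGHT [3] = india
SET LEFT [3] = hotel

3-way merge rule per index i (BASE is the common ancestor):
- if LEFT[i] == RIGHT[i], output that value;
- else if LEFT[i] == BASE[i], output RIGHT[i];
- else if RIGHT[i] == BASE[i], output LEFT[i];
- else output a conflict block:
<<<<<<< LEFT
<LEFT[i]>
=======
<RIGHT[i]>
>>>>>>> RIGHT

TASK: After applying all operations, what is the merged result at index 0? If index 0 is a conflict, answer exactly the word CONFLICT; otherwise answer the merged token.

Answer: CONFLICT

Derivation:
Final LEFT:  [foxtrot, hotel, golf, hotel, echo]
Final RIGHT: [india, hotel, golf, india, echo]
i=0: BASE=bravo L=foxtrot R=india all differ -> CONFLICT
i=1: L=hotel R=hotel -> agree -> hotel
i=2: L=golf R=golf -> agree -> golf
i=3: BASE=delta L=hotel R=india all differ -> CONFLICT
i=4: L=echo R=echo -> agree -> echo
Index 0 -> CONFLICT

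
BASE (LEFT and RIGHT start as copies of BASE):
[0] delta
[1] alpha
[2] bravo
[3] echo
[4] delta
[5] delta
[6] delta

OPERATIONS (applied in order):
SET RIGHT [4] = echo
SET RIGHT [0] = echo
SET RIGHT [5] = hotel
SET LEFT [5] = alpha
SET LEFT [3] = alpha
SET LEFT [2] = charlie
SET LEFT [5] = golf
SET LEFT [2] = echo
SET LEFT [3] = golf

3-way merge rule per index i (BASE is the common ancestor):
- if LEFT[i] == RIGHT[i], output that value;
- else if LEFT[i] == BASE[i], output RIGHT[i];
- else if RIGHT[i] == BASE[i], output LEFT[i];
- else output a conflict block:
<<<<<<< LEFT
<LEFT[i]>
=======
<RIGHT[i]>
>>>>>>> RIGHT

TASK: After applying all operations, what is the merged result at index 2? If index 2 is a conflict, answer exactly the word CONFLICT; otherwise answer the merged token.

Answer: echo

Derivation:
Final LEFT:  [delta, alpha, echo, golf, delta, golf, delta]
Final RIGHT: [echo, alpha, bravo, echo, echo, hotel, delta]
i=0: L=delta=BASE, R=echo -> take RIGHT -> echo
i=1: L=alpha R=alpha -> agree -> alpha
i=2: L=echo, R=bravo=BASE -> take LEFT -> echo
i=3: L=golf, R=echo=BASE -> take LEFT -> golf
i=4: L=delta=BASE, R=echo -> take RIGHT -> echo
i=5: BASE=delta L=golf R=hotel all differ -> CONFLICT
i=6: L=delta R=delta -> agree -> delta
Index 2 -> echo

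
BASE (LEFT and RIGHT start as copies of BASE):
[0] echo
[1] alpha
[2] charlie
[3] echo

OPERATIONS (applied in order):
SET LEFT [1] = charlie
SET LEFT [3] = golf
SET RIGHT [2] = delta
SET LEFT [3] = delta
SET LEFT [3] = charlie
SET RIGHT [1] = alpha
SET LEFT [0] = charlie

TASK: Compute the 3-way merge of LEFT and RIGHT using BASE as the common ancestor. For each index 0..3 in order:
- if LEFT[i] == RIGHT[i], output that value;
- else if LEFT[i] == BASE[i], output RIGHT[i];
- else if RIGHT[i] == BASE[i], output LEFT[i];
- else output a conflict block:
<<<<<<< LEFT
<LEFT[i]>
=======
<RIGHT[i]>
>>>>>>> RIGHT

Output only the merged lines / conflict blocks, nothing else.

Final LEFT:  [charlie, charlie, charlie, charlie]
Final RIGHT: [echo, alpha, delta, echo]
i=0: L=charlie, R=echo=BASE -> take LEFT -> charlie
i=1: L=charlie, R=alpha=BASE -> take LEFT -> charlie
i=2: L=charlie=BASE, R=delta -> take RIGHT -> delta
i=3: L=charlie, R=echo=BASE -> take LEFT -> charlie

Answer: charlie
charlie
delta
charlie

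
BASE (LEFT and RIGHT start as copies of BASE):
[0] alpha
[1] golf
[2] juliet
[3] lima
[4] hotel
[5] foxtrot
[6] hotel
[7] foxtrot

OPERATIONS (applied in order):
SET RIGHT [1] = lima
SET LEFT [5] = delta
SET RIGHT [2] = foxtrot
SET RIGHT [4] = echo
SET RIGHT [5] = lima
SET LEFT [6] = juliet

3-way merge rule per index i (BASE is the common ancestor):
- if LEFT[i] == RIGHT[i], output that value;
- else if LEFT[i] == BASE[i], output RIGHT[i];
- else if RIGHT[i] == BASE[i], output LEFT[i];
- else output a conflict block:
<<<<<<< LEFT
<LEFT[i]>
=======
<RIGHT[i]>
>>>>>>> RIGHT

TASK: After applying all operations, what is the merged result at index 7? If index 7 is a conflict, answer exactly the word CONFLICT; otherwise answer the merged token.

Final LEFT:  [alpha, golf, juliet, lima, hotel, delta, juliet, foxtrot]
Final RIGHT: [alpha, lima, foxtrot, lima, echo, lima, hotel, foxtrot]
i=0: L=alpha R=alpha -> agree -> alpha
i=1: L=golf=BASE, R=lima -> take RIGHT -> lima
i=2: L=juliet=BASE, R=foxtrot -> take RIGHT -> foxtrot
i=3: L=lima R=lima -> agree -> lima
i=4: L=hotel=BASE, R=echo -> take RIGHT -> echo
i=5: BASE=foxtrot L=delta R=lima all differ -> CONFLICT
i=6: L=juliet, R=hotel=BASE -> take LEFT -> juliet
i=7: L=foxtrot R=foxtrot -> agree -> foxtrot
Index 7 -> foxtrot

Answer: foxtrot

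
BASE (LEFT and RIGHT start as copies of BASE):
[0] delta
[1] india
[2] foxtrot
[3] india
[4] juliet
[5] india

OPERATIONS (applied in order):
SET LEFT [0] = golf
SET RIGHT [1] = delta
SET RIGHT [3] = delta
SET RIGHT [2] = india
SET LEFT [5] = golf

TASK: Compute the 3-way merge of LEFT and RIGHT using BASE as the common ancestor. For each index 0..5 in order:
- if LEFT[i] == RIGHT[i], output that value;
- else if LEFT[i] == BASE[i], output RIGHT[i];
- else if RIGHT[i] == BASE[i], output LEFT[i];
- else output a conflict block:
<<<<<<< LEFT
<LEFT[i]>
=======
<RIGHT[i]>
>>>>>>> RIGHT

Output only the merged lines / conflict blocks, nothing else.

Final LEFT:  [golf, india, foxtrot, india, juliet, golf]
Final RIGHT: [delta, delta, india, delta, juliet, india]
i=0: L=golf, R=delta=BASE -> take LEFT -> golf
i=1: L=india=BASE, R=delta -> take RIGHT -> delta
i=2: L=foxtrot=BASE, R=india -> take RIGHT -> india
i=3: L=india=BASE, R=delta -> take RIGHT -> delta
i=4: L=juliet R=juliet -> agree -> juliet
i=5: L=golf, R=india=BASE -> take LEFT -> golf

Answer: golf
delta
india
delta
juliet
golf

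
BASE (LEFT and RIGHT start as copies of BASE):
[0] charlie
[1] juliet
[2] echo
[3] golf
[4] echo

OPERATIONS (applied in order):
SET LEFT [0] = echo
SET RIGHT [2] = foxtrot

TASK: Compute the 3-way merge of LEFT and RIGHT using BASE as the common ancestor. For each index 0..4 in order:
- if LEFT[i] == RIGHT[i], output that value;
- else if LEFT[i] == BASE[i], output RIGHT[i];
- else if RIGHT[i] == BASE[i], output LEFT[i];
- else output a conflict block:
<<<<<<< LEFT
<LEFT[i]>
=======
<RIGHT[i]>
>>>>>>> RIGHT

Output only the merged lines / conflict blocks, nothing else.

Answer: echo
juliet
foxtrot
golf
echo

Derivation:
Final LEFT:  [echo, juliet, echo, golf, echo]
Final RIGHT: [charlie, juliet, foxtrot, golf, echo]
i=0: L=echo, R=charlie=BASE -> take LEFT -> echo
i=1: L=juliet R=juliet -> agree -> juliet
i=2: L=echo=BASE, R=foxtrot -> take RIGHT -> foxtrot
i=3: L=golf R=golf -> agree -> golf
i=4: L=echo R=echo -> agree -> echo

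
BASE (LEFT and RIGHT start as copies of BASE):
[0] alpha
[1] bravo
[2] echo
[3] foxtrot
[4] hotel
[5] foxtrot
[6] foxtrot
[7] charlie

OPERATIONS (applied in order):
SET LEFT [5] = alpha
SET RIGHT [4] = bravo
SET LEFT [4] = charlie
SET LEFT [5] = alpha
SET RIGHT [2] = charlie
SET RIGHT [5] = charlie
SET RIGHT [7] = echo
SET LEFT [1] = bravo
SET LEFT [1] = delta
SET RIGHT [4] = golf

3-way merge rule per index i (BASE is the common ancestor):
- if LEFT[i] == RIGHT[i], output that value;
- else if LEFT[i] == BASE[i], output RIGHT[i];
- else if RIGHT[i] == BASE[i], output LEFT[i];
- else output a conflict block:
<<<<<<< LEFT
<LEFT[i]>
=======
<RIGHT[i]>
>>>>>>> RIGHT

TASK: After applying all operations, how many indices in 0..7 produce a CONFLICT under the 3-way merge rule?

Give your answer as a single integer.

Answer: 2

Derivation:
Final LEFT:  [alpha, delta, echo, foxtrot, charlie, alpha, foxtrot, charlie]
Final RIGHT: [alpha, bravo, charlie, foxtrot, golf, charlie, foxtrot, echo]
i=0: L=alpha R=alpha -> agree -> alpha
i=1: L=delta, R=bravo=BASE -> take LEFT -> delta
i=2: L=echo=BASE, R=charlie -> take RIGHT -> charlie
i=3: L=foxtrot R=foxtrot -> agree -> foxtrot
i=4: BASE=hotel L=charlie R=golf all differ -> CONFLICT
i=5: BASE=foxtrot L=alpha R=charlie all differ -> CONFLICT
i=6: L=foxtrot R=foxtrot -> agree -> foxtrot
i=7: L=charlie=BASE, R=echo -> take RIGHT -> echo
Conflict count: 2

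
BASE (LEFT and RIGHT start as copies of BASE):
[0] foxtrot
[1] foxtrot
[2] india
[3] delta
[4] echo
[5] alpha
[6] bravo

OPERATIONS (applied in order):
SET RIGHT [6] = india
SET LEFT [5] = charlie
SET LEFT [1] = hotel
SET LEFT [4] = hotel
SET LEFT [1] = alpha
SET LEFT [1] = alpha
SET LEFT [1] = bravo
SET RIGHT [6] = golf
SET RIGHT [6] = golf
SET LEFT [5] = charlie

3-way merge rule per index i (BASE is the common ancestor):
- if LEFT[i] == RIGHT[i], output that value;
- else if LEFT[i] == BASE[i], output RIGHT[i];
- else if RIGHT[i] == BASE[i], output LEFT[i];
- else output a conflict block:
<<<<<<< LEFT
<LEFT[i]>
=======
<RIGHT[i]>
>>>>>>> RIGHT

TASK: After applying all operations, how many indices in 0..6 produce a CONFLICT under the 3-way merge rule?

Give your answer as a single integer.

Final LEFT:  [foxtrot, bravo, india, delta, hotel, charlie, bravo]
Final RIGHT: [foxtrot, foxtrot, india, delta, echo, alpha, golf]
i=0: L=foxtrot R=foxtrot -> agree -> foxtrot
i=1: L=bravo, R=foxtrot=BASE -> take LEFT -> bravo
i=2: L=india R=india -> agree -> india
i=3: L=delta R=delta -> agree -> delta
i=4: L=hotel, R=echo=BASE -> take LEFT -> hotel
i=5: L=charlie, R=alpha=BASE -> take LEFT -> charlie
i=6: L=bravo=BASE, R=golf -> take RIGHT -> golf
Conflict count: 0

Answer: 0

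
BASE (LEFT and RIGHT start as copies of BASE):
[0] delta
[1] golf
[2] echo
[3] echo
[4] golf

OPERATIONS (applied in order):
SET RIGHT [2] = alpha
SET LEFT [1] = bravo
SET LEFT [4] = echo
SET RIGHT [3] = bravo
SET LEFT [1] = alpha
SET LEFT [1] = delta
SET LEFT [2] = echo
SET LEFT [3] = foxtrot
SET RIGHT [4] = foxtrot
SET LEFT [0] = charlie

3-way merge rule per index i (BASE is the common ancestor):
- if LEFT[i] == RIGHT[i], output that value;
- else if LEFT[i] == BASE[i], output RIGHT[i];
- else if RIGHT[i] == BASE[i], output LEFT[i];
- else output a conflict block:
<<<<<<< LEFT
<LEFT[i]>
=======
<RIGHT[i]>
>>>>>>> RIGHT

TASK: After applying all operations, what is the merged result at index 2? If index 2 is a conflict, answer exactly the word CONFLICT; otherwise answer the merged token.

Final LEFT:  [charlie, delta, echo, foxtrot, echo]
Final RIGHT: [delta, golf, alpha, bravo, foxtrot]
i=0: L=charlie, R=delta=BASE -> take LEFT -> charlie
i=1: L=delta, R=golf=BASE -> take LEFT -> delta
i=2: L=echo=BASE, R=alpha -> take RIGHT -> alpha
i=3: BASE=echo L=foxtrot R=bravo all differ -> CONFLICT
i=4: BASE=golf L=echo R=foxtrot all differ -> CONFLICT
Index 2 -> alpha

Answer: alpha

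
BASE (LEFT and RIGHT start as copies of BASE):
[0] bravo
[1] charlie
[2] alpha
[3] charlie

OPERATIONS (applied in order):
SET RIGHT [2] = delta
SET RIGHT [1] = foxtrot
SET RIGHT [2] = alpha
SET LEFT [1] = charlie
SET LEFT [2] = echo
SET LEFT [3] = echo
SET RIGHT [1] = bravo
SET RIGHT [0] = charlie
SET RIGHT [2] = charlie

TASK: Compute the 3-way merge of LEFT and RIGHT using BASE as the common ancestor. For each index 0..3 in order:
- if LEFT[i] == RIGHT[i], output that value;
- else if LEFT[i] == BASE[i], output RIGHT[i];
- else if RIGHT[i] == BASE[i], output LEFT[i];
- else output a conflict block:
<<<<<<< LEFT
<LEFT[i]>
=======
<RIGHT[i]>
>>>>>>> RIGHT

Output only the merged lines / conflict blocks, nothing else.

Answer: charlie
bravo
<<<<<<< LEFT
echo
=======
charlie
>>>>>>> RIGHT
echo

Derivation:
Final LEFT:  [bravo, charlie, echo, echo]
Final RIGHT: [charlie, bravo, charlie, charlie]
i=0: L=bravo=BASE, R=charlie -> take RIGHT -> charlie
i=1: L=charlie=BASE, R=bravo -> take RIGHT -> bravo
i=2: BASE=alpha L=echo R=charlie all differ -> CONFLICT
i=3: L=echo, R=charlie=BASE -> take LEFT -> echo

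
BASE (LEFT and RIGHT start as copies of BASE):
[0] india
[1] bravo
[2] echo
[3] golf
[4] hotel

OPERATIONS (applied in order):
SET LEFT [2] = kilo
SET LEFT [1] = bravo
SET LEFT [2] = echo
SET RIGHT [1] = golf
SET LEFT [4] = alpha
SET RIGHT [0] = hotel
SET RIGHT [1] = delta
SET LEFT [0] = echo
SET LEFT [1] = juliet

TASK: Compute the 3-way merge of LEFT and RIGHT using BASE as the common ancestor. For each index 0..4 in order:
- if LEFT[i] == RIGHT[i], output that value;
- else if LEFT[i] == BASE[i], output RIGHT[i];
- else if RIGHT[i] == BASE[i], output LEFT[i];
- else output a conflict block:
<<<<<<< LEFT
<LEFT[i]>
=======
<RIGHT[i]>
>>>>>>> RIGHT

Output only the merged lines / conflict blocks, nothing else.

Final LEFT:  [echo, juliet, echo, golf, alpha]
Final RIGHT: [hotel, delta, echo, golf, hotel]
i=0: BASE=india L=echo R=hotel all differ -> CONFLICT
i=1: BASE=bravo L=juliet R=delta all differ -> CONFLICT
i=2: L=echo R=echo -> agree -> echo
i=3: L=golf R=golf -> agree -> golf
i=4: L=alpha, R=hotel=BASE -> take LEFT -> alpha

Answer: <<<<<<< LEFT
echo
=======
hotel
>>>>>>> RIGHT
<<<<<<< LEFT
juliet
=======
delta
>>>>>>> RIGHT
echo
golf
alpha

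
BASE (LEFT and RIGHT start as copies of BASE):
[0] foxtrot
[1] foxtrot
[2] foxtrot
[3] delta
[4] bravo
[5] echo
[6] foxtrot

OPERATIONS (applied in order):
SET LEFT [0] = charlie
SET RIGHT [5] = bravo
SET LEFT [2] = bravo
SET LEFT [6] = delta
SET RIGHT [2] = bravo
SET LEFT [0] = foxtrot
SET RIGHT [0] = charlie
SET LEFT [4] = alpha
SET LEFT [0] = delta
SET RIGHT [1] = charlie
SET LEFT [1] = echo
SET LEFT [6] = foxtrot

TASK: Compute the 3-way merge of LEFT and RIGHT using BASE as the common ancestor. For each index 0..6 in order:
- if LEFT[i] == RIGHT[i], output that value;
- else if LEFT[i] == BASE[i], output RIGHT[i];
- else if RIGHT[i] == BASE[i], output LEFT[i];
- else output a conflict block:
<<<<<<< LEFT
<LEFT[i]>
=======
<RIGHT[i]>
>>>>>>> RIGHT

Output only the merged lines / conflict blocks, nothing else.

Final LEFT:  [delta, echo, bravo, delta, alpha, echo, foxtrot]
Final RIGHT: [charlie, charlie, bravo, delta, bravo, bravo, foxtrot]
i=0: BASE=foxtrot L=delta R=charlie all differ -> CONFLICT
i=1: BASE=foxtrot L=echo R=charlie all differ -> CONFLICT
i=2: L=bravo R=bravo -> agree -> bravo
i=3: L=delta R=delta -> agree -> delta
i=4: L=alpha, R=bravo=BASE -> take LEFT -> alpha
i=5: L=echo=BASE, R=bravo -> take RIGHT -> bravo
i=6: L=foxtrot R=foxtrot -> agree -> foxtrot

Answer: <<<<<<< LEFT
delta
=======
charlie
>>>>>>> RIGHT
<<<<<<< LEFT
echo
=======
charlie
>>>>>>> RIGHT
bravo
delta
alpha
bravo
foxtrot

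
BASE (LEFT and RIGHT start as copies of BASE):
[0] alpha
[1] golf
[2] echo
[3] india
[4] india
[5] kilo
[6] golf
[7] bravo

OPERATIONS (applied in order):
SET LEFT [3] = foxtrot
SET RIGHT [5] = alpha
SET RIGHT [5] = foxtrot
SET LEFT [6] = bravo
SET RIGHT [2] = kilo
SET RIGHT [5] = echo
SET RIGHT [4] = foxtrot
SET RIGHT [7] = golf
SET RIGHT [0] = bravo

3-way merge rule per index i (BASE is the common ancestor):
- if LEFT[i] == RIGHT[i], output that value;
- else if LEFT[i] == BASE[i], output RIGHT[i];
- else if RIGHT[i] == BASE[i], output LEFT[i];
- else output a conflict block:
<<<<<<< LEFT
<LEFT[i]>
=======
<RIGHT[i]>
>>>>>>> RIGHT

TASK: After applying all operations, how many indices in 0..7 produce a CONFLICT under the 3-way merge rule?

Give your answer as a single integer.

Final LEFT:  [alpha, golf, echo, foxtrot, india, kilo, bravo, bravo]
Final RIGHT: [bravo, golf, kilo, india, foxtrot, echo, golf, golf]
i=0: L=alpha=BASE, R=bravo -> take RIGHT -> bravo
i=1: L=golf R=golf -> agree -> golf
i=2: L=echo=BASE, R=kilo -> take RIGHT -> kilo
i=3: L=foxtrot, R=india=BASE -> take LEFT -> foxtrot
i=4: L=india=BASE, R=foxtrot -> take RIGHT -> foxtrot
i=5: L=kilo=BASE, R=echo -> take RIGHT -> echo
i=6: L=bravo, R=golf=BASE -> take LEFT -> bravo
i=7: L=bravo=BASE, R=golf -> take RIGHT -> golf
Conflict count: 0

Answer: 0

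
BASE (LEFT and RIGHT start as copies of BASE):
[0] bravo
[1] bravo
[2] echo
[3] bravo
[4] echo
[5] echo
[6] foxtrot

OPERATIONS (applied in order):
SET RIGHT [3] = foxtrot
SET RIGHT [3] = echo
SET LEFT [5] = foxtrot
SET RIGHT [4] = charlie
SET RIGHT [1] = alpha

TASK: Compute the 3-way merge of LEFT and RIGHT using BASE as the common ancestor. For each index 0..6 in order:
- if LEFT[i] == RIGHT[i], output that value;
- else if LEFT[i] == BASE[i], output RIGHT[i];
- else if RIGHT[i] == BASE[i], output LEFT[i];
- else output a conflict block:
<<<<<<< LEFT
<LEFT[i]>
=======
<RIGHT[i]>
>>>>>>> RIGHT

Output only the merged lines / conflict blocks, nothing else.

Answer: bravo
alpha
echo
echo
charlie
foxtrot
foxtrot

Derivation:
Final LEFT:  [bravo, bravo, echo, bravo, echo, foxtrot, foxtrot]
Final RIGHT: [bravo, alpha, echo, echo, charlie, echo, foxtrot]
i=0: L=bravo R=bravo -> agree -> bravo
i=1: L=bravo=BASE, R=alpha -> take RIGHT -> alpha
i=2: L=echo R=echo -> agree -> echo
i=3: L=bravo=BASE, R=echo -> take RIGHT -> echo
i=4: L=echo=BASE, R=charlie -> take RIGHT -> charlie
i=5: L=foxtrot, R=echo=BASE -> take LEFT -> foxtrot
i=6: L=foxtrot R=foxtrot -> agree -> foxtrot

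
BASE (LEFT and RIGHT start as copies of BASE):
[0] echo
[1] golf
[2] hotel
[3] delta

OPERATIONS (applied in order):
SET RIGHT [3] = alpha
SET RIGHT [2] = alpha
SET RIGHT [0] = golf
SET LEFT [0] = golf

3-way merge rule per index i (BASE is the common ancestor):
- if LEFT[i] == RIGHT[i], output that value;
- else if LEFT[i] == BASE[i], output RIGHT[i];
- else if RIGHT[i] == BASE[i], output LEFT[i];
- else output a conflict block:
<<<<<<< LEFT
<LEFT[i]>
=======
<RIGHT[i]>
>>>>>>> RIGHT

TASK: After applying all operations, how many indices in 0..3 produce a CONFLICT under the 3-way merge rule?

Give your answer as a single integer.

Answer: 0

Derivation:
Final LEFT:  [golf, golf, hotel, delta]
Final RIGHT: [golf, golf, alpha, alpha]
i=0: L=golf R=golf -> agree -> golf
i=1: L=golf R=golf -> agree -> golf
i=2: L=hotel=BASE, R=alpha -> take RIGHT -> alpha
i=3: L=delta=BASE, R=alpha -> take RIGHT -> alpha
Conflict count: 0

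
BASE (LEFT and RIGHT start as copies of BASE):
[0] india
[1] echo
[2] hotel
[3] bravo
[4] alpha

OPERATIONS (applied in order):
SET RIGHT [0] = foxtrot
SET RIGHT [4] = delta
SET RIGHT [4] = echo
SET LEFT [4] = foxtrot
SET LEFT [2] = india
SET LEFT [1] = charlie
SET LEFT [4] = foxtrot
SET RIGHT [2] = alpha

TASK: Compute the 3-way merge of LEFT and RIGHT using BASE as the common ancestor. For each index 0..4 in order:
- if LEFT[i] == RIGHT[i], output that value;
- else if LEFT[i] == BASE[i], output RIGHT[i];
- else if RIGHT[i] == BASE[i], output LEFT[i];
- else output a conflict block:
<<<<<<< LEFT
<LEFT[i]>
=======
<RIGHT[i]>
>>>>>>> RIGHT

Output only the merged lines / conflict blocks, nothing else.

Final LEFT:  [india, charlie, india, bravo, foxtrot]
Final RIGHT: [foxtrot, echo, alpha, bravo, echo]
i=0: L=india=BASE, R=foxtrot -> take RIGHT -> foxtrot
i=1: L=charlie, R=echo=BASE -> take LEFT -> charlie
i=2: BASE=hotel L=india R=alpha all differ -> CONFLICT
i=3: L=bravo R=bravo -> agree -> bravo
i=4: BASE=alpha L=foxtrot R=echo all differ -> CONFLICT

Answer: foxtrot
charlie
<<<<<<< LEFT
india
=======
alpha
>>>>>>> RIGHT
bravo
<<<<<<< LEFT
foxtrot
=======
echo
>>>>>>> RIGHT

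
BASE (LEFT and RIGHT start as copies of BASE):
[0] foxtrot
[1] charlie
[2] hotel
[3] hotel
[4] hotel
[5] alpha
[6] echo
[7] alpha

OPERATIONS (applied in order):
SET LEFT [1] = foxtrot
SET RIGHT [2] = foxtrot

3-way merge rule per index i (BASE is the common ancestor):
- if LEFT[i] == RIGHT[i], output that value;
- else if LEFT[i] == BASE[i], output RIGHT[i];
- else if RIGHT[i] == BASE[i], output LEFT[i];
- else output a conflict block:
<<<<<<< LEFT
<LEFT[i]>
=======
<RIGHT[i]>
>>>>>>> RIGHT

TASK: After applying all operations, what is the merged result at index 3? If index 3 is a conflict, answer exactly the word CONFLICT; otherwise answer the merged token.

Answer: hotel

Derivation:
Final LEFT:  [foxtrot, foxtrot, hotel, hotel, hotel, alpha, echo, alpha]
Final RIGHT: [foxtrot, charlie, foxtrot, hotel, hotel, alpha, echo, alpha]
i=0: L=foxtrot R=foxtrot -> agree -> foxtrot
i=1: L=foxtrot, R=charlie=BASE -> take LEFT -> foxtrot
i=2: L=hotel=BASE, R=foxtrot -> take RIGHT -> foxtrot
i=3: L=hotel R=hotel -> agree -> hotel
i=4: L=hotel R=hotel -> agree -> hotel
i=5: L=alpha R=alpha -> agree -> alpha
i=6: L=echo R=echo -> agree -> echo
i=7: L=alpha R=alpha -> agree -> alpha
Index 3 -> hotel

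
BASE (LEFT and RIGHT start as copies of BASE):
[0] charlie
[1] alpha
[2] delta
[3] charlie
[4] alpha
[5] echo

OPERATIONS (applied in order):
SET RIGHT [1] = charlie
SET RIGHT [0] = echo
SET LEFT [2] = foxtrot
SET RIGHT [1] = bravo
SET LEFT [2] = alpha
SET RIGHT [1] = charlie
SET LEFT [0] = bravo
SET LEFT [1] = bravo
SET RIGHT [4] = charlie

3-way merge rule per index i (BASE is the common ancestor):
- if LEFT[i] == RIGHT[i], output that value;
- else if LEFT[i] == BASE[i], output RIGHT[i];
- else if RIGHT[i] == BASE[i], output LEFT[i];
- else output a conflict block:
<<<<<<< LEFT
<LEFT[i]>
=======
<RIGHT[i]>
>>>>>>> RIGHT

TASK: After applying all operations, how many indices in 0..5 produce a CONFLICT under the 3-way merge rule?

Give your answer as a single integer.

Answer: 2

Derivation:
Final LEFT:  [bravo, bravo, alpha, charlie, alpha, echo]
Final RIGHT: [echo, charlie, delta, charlie, charlie, echo]
i=0: BASE=charlie L=bravo R=echo all differ -> CONFLICT
i=1: BASE=alpha L=bravo R=charlie all differ -> CONFLICT
i=2: L=alpha, R=delta=BASE -> take LEFT -> alpha
i=3: L=charlie R=charlie -> agree -> charlie
i=4: L=alpha=BASE, R=charlie -> take RIGHT -> charlie
i=5: L=echo R=echo -> agree -> echo
Conflict count: 2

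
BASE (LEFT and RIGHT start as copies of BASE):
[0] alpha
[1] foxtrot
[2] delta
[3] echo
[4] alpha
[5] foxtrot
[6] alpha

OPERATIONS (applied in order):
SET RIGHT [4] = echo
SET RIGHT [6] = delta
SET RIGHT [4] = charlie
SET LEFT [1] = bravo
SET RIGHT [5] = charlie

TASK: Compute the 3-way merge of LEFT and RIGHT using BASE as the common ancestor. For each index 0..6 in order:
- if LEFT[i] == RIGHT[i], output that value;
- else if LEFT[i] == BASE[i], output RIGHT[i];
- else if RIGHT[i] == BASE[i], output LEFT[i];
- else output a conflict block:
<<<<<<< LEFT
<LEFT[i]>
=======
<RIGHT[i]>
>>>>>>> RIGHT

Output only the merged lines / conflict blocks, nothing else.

Answer: alpha
bravo
delta
echo
charlie
charlie
delta

Derivation:
Final LEFT:  [alpha, bravo, delta, echo, alpha, foxtrot, alpha]
Final RIGHT: [alpha, foxtrot, delta, echo, charlie, charlie, delta]
i=0: L=alpha R=alpha -> agree -> alpha
i=1: L=bravo, R=foxtrot=BASE -> take LEFT -> bravo
i=2: L=delta R=delta -> agree -> delta
i=3: L=echo R=echo -> agree -> echo
i=4: L=alpha=BASE, R=charlie -> take RIGHT -> charlie
i=5: L=foxtrot=BASE, R=charlie -> take RIGHT -> charlie
i=6: L=alpha=BASE, R=delta -> take RIGHT -> delta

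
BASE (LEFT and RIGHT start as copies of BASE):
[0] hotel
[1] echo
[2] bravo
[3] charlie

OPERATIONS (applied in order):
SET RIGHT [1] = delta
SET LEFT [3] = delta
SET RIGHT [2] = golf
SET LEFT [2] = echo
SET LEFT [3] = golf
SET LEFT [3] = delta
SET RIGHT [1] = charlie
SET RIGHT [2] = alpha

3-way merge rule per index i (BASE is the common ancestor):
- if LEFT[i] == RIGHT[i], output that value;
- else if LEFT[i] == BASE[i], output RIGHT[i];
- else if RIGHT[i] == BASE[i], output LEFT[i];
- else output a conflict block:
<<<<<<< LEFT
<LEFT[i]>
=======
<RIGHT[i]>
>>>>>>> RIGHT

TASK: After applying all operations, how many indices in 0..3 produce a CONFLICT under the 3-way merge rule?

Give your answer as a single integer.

Final LEFT:  [hotel, echo, echo, delta]
Final RIGHT: [hotel, charlie, alpha, charlie]
i=0: L=hotel R=hotel -> agree -> hotel
i=1: L=echo=BASE, R=charlie -> take RIGHT -> charlie
i=2: BASE=bravo L=echo R=alpha all differ -> CONFLICT
i=3: L=delta, R=charlie=BASE -> take LEFT -> delta
Conflict count: 1

Answer: 1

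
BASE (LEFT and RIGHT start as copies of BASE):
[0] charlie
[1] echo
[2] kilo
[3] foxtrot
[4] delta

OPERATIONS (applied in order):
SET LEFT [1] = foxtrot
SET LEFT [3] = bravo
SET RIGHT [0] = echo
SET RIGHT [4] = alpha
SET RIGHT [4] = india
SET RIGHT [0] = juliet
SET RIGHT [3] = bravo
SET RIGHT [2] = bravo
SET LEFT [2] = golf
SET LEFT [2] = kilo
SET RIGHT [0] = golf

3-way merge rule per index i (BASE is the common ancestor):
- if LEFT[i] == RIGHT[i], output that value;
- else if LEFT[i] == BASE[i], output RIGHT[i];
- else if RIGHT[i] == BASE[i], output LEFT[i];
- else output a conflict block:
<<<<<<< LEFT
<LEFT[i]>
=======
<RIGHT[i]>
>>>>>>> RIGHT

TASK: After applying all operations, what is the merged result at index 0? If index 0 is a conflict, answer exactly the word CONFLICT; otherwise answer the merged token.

Answer: golf

Derivation:
Final LEFT:  [charlie, foxtrot, kilo, bravo, delta]
Final RIGHT: [golf, echo, bravo, bravo, india]
i=0: L=charlie=BASE, R=golf -> take RIGHT -> golf
i=1: L=foxtrot, R=echo=BASE -> take LEFT -> foxtrot
i=2: L=kilo=BASE, R=bravo -> take RIGHT -> bravo
i=3: L=bravo R=bravo -> agree -> bravo
i=4: L=delta=BASE, R=india -> take RIGHT -> india
Index 0 -> golf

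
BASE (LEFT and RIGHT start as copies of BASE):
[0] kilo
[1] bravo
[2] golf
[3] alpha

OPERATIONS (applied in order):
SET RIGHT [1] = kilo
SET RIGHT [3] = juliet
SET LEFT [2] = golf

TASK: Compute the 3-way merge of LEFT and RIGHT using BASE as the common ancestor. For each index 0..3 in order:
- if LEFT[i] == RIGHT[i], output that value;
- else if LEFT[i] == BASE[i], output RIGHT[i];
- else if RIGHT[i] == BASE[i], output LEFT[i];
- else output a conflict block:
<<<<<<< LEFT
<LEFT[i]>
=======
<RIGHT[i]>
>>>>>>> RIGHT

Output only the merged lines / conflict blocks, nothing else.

Final LEFT:  [kilo, bravo, golf, alpha]
Final RIGHT: [kilo, kilo, golf, juliet]
i=0: L=kilo R=kilo -> agree -> kilo
i=1: L=bravo=BASE, R=kilo -> take RIGHT -> kilo
i=2: L=golf R=golf -> agree -> golf
i=3: L=alpha=BASE, R=juliet -> take RIGHT -> juliet

Answer: kilo
kilo
golf
juliet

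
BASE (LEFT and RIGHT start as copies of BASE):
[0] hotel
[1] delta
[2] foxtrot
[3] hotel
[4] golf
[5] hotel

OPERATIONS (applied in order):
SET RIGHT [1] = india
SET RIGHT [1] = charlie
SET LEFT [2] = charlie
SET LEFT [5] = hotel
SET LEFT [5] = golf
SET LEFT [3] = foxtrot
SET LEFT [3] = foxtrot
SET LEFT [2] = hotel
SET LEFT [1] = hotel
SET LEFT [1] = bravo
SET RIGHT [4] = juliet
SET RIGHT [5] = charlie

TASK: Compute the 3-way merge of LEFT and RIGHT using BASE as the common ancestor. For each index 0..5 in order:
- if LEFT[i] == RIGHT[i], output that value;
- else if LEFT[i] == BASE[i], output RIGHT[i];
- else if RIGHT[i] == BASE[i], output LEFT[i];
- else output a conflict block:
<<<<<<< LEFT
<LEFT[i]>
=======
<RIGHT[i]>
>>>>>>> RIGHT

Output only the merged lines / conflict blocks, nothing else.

Answer: hotel
<<<<<<< LEFT
bravo
=======
charlie
>>>>>>> RIGHT
hotel
foxtrot
juliet
<<<<<<< LEFT
golf
=======
charlie
>>>>>>> RIGHT

Derivation:
Final LEFT:  [hotel, bravo, hotel, foxtrot, golf, golf]
Final RIGHT: [hotel, charlie, foxtrot, hotel, juliet, charlie]
i=0: L=hotel R=hotel -> agree -> hotel
i=1: BASE=delta L=bravo R=charlie all differ -> CONFLICT
i=2: L=hotel, R=foxtrot=BASE -> take LEFT -> hotel
i=3: L=foxtrot, R=hotel=BASE -> take LEFT -> foxtrot
i=4: L=golf=BASE, R=juliet -> take RIGHT -> juliet
i=5: BASE=hotel L=golf R=charlie all differ -> CONFLICT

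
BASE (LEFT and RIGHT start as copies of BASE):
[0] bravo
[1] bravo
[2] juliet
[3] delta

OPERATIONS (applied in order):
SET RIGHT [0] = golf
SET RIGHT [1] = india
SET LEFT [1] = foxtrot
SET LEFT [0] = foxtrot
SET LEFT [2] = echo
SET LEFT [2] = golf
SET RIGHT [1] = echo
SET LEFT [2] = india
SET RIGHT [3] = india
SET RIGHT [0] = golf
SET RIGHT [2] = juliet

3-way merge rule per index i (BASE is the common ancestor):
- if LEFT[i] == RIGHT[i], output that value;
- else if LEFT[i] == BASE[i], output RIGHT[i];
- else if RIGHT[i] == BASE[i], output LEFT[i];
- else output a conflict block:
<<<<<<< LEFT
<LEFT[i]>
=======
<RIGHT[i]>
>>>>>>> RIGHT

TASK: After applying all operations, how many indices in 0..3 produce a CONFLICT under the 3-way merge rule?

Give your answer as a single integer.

Answer: 2

Derivation:
Final LEFT:  [foxtrot, foxtrot, india, delta]
Final RIGHT: [golf, echo, juliet, india]
i=0: BASE=bravo L=foxtrot R=golf all differ -> CONFLICT
i=1: BASE=bravo L=foxtrot R=echo all differ -> CONFLICT
i=2: L=india, R=juliet=BASE -> take LEFT -> india
i=3: L=delta=BASE, R=india -> take RIGHT -> india
Conflict count: 2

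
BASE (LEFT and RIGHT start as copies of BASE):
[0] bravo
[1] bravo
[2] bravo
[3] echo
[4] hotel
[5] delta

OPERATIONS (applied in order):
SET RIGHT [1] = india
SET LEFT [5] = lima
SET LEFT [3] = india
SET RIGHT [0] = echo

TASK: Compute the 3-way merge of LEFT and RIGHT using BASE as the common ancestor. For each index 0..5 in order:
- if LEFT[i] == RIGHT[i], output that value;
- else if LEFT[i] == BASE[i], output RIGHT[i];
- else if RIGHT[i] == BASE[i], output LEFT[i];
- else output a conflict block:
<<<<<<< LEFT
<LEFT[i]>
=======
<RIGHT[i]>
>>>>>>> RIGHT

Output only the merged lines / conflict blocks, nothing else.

Final LEFT:  [bravo, bravo, bravo, india, hotel, lima]
Final RIGHT: [echo, india, bravo, echo, hotel, delta]
i=0: L=bravo=BASE, R=echo -> take RIGHT -> echo
i=1: L=bravo=BASE, R=india -> take RIGHT -> india
i=2: L=bravo R=bravo -> agree -> bravo
i=3: L=india, R=echo=BASE -> take LEFT -> india
i=4: L=hotel R=hotel -> agree -> hotel
i=5: L=lima, R=delta=BASE -> take LEFT -> lima

Answer: echo
india
bravo
india
hotel
lima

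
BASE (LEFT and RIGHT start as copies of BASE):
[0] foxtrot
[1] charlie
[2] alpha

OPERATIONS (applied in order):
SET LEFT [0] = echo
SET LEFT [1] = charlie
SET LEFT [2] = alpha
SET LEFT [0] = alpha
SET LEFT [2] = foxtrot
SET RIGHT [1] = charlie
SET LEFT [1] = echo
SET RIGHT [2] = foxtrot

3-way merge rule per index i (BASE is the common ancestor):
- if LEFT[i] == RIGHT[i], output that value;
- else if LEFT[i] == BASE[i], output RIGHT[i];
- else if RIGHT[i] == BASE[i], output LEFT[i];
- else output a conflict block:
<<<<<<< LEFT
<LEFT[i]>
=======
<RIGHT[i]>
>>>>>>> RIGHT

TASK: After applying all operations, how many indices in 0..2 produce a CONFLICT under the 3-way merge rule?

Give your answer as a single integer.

Answer: 0

Derivation:
Final LEFT:  [alpha, echo, foxtrot]
Final RIGHT: [foxtrot, charlie, foxtrot]
i=0: L=alpha, R=foxtrot=BASE -> take LEFT -> alpha
i=1: L=echo, R=charlie=BASE -> take LEFT -> echo
i=2: L=foxtrot R=foxtrot -> agree -> foxtrot
Conflict count: 0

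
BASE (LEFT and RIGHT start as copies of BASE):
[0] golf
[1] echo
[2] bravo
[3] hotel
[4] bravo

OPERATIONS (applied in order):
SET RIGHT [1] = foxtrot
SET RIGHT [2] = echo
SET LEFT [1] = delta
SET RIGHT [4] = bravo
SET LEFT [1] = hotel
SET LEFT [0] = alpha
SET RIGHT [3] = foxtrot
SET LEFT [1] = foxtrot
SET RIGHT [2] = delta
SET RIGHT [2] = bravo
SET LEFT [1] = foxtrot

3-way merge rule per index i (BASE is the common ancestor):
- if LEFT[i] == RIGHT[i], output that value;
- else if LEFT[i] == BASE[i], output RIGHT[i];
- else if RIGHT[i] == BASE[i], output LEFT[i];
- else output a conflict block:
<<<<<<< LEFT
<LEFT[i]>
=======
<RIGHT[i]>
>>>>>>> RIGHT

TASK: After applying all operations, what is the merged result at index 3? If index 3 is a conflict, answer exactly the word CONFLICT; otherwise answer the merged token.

Final LEFT:  [alpha, foxtrot, bravo, hotel, bravo]
Final RIGHT: [golf, foxtrot, bravo, foxtrot, bravo]
i=0: L=alpha, R=golf=BASE -> take LEFT -> alpha
i=1: L=foxtrot R=foxtrot -> agree -> foxtrot
i=2: L=bravo R=bravo -> agree -> bravo
i=3: L=hotel=BASE, R=foxtrot -> take RIGHT -> foxtrot
i=4: L=bravo R=bravo -> agree -> bravo
Index 3 -> foxtrot

Answer: foxtrot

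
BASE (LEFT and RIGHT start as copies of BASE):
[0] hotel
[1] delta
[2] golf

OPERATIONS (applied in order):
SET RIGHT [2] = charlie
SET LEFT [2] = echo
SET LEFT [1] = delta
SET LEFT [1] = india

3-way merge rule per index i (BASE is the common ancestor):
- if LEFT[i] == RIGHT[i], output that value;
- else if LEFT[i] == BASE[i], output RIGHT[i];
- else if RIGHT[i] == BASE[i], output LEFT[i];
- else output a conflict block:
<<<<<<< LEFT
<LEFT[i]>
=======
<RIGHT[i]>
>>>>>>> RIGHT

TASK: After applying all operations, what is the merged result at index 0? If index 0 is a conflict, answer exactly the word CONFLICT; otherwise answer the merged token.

Answer: hotel

Derivation:
Final LEFT:  [hotel, india, echo]
Final RIGHT: [hotel, delta, charlie]
i=0: L=hotel R=hotel -> agree -> hotel
i=1: L=india, R=delta=BASE -> take LEFT -> india
i=2: BASE=golf L=echo R=charlie all differ -> CONFLICT
Index 0 -> hotel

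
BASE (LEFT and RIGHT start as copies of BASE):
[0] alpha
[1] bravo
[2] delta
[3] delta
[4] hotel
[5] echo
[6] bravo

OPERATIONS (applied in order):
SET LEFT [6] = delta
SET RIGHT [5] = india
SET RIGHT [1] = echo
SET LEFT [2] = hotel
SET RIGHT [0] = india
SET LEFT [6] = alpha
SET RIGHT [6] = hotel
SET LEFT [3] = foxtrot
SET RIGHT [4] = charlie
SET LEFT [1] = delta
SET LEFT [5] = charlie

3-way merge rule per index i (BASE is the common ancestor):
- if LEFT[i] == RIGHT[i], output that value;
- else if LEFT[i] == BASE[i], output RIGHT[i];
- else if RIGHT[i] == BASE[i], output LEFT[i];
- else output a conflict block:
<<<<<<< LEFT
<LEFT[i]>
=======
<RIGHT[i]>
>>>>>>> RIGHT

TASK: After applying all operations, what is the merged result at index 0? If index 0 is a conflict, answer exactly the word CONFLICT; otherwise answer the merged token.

Final LEFT:  [alpha, delta, hotel, foxtrot, hotel, charlie, alpha]
Final RIGHT: [india, echo, delta, delta, charlie, india, hotel]
i=0: L=alpha=BASE, R=india -> take RIGHT -> india
i=1: BASE=bravo L=delta R=echo all differ -> CONFLICT
i=2: L=hotel, R=delta=BASE -> take LEFT -> hotel
i=3: L=foxtrot, R=delta=BASE -> take LEFT -> foxtrot
i=4: L=hotel=BASE, R=charlie -> take RIGHT -> charlie
i=5: BASE=echo L=charlie R=india all differ -> CONFLICT
i=6: BASE=bravo L=alpha R=hotel all differ -> CONFLICT
Index 0 -> india

Answer: india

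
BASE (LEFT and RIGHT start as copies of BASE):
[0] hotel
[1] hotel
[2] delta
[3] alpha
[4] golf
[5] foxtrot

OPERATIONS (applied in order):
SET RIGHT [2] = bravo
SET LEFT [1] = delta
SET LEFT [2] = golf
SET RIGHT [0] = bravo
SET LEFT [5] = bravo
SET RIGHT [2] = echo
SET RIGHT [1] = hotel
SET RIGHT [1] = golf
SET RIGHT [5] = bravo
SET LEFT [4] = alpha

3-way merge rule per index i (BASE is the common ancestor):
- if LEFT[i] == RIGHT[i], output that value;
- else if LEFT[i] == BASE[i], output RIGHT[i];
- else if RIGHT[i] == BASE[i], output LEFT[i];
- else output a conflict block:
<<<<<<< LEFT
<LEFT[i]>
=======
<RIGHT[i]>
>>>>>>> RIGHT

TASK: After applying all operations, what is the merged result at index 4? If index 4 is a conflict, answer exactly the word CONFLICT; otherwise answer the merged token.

Final LEFT:  [hotel, delta, golf, alpha, alpha, bravo]
Final RIGHT: [bravo, golf, echo, alpha, golf, bravo]
i=0: L=hotel=BASE, R=bravo -> take RIGHT -> bravo
i=1: BASE=hotel L=delta R=golf all differ -> CONFLICT
i=2: BASE=delta L=golf R=echo all differ -> CONFLICT
i=3: L=alpha R=alpha -> agree -> alpha
i=4: L=alpha, R=golf=BASE -> take LEFT -> alpha
i=5: L=bravo R=bravo -> agree -> bravo
Index 4 -> alpha

Answer: alpha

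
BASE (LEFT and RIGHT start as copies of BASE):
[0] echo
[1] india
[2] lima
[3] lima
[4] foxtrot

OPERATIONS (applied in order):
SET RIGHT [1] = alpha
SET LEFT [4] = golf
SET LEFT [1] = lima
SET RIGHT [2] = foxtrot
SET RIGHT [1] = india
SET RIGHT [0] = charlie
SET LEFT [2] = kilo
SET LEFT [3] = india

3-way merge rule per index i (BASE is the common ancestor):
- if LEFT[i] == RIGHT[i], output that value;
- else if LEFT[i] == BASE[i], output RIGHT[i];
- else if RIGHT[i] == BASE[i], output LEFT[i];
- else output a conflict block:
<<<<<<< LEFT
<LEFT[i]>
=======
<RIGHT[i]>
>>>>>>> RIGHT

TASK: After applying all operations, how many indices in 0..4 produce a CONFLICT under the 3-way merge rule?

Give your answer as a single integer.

Answer: 1

Derivation:
Final LEFT:  [echo, lima, kilo, india, golf]
Final RIGHT: [charlie, india, foxtrot, lima, foxtrot]
i=0: L=echo=BASE, R=charlie -> take RIGHT -> charlie
i=1: L=lima, R=india=BASE -> take LEFT -> lima
i=2: BASE=lima L=kilo R=foxtrot all differ -> CONFLICT
i=3: L=india, R=lima=BASE -> take LEFT -> india
i=4: L=golf, R=foxtrot=BASE -> take LEFT -> golf
Conflict count: 1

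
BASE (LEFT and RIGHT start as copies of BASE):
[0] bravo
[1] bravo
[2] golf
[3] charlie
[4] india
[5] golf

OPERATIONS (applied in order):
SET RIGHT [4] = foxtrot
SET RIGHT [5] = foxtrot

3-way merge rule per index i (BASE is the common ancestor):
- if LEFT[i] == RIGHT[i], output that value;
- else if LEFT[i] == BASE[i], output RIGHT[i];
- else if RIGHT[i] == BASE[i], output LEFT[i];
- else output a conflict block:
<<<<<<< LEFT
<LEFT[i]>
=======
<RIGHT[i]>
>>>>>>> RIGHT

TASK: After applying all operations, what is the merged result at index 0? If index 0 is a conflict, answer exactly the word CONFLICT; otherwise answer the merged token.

Final LEFT:  [bravo, bravo, golf, charlie, india, golf]
Final RIGHT: [bravo, bravo, golf, charlie, foxtrot, foxtrot]
i=0: L=bravo R=bravo -> agree -> bravo
i=1: L=bravo R=bravo -> agree -> bravo
i=2: L=golf R=golf -> agree -> golf
i=3: L=charlie R=charlie -> agree -> charlie
i=4: L=india=BASE, R=foxtrot -> take RIGHT -> foxtrot
i=5: L=golf=BASE, R=foxtrot -> take RIGHT -> foxtrot
Index 0 -> bravo

Answer: bravo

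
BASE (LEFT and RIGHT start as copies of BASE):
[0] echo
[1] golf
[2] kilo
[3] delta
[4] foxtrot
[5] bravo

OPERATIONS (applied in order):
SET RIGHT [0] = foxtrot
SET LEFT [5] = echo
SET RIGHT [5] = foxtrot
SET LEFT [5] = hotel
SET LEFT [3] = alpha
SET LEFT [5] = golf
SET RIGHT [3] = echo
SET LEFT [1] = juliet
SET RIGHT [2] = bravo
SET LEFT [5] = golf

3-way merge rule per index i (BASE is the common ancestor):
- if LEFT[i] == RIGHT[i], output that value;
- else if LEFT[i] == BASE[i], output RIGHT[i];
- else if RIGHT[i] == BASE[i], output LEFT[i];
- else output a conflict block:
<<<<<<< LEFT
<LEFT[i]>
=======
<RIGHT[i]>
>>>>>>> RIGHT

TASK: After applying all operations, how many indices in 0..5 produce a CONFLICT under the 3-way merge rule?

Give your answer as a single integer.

Final LEFT:  [echo, juliet, kilo, alpha, foxtrot, golf]
Final RIGHT: [foxtrot, golf, bravo, echo, foxtrot, foxtrot]
i=0: L=echo=BASE, R=foxtrot -> take RIGHT -> foxtrot
i=1: L=juliet, R=golf=BASE -> take LEFT -> juliet
i=2: L=kilo=BASE, R=bravo -> take RIGHT -> bravo
i=3: BASE=delta L=alpha R=echo all differ -> CONFLICT
i=4: L=foxtrot R=foxtrot -> agree -> foxtrot
i=5: BASE=bravo L=golf R=foxtrot all differ -> CONFLICT
Conflict count: 2

Answer: 2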